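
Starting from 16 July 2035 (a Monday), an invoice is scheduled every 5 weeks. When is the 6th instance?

The 6th occurrence is 5 intervals after the first: 5 × 35 = 175 days after 16 July 2035.
July has 31 days — 15 days to the end of July leaves 160.
August has 31 days (129 left).
September has 30 days (99 left).
October has 31 days (68 left).
November has 30 days (38 left).
December has 31 days (7 left).
7 days into January → 7 January 2036.

7 January 2036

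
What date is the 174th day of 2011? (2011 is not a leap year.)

23 June 2011

January has 31 days (174 − 31 = 143 remain).
February has 28 days (143 − 28 = 115 remain).
March has 31 days (115 − 31 = 84 remain).
April has 30 days (84 − 30 = 54 remain).
May has 31 days (54 − 31 = 23 remain).
23 into June → June 23.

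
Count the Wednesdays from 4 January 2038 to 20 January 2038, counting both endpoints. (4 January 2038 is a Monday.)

4 January 2038 is a Monday; the first Wednesday on or after it is 6 January 2038 (2 days later).
From 6 January 2038 to 20 January 2038 is 20 − 6 = 14 days.
14 ÷ 7 = 2 full weeks with remainder 0, so 2 more Wednesdays after the first → 3.

3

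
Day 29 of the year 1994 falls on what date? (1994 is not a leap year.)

29 into January → January 29.

29 January 1994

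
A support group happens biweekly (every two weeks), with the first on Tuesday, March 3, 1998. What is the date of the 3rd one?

March 31, 1998

The 3rd occurrence is 2 intervals after the first: 2 × 14 = 28 days after March 3, 1998.
28 days later is March 31, 1998.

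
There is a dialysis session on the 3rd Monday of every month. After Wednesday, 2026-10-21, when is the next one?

2026-11-16

October 2026 starts on a Thursday; its first Monday is the 5th, so the 3rd Monday is the 19th — 2026-10-19.
That is not after 2026-10-21, so look at November 2026.
November 2026 starts on a Sunday; its first Monday is the 2nd, so the 3rd Monday is the 16th — 2026-11-16.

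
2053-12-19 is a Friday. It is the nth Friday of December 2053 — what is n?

Day 19 falls in week ⌈19/7⌉ of the month.
Days 1–7 hold the 1st Friday, 8–14 the 2nd, 15–21 the 3rd, 22–28 the 4th, 29–31 the 5th.
19 is in the range for the 3rd.

3rd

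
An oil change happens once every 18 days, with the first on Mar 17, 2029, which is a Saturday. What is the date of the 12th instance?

The 12th occurrence is 11 intervals after the first: 11 × 18 = 198 days after Mar 17, 2029.
Mar has 31 days — 14 days to the end of Mar leaves 184.
Apr has 30 days (154 left).
May has 31 days (123 left).
Jun has 30 days (93 left).
Jul has 31 days (62 left).
Aug has 31 days (31 left).
Sep has 30 days (1 left).
1 day into Oct → Oct 1, 2029.

Oct 1, 2029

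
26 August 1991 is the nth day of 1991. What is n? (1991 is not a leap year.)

238

Days in months before August: 31 + 28 + 31 + 30 + 31 + 30 + 31 = 212.
Plus 26 days into August → day 238.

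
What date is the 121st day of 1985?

Jan has 31 days (121 − 31 = 90 remain).
Feb has 28 days (90 − 28 = 62 remain).
Mar has 31 days (62 − 31 = 31 remain).
Apr has 30 days (31 − 30 = 1 remain).
1 into May → May 1.

May 1, 1985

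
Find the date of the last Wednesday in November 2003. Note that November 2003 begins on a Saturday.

November 2003 begins on a Saturday, so the first Wednesday is November 5 (4 days later).
November 2003 has 30 days. Adding weeks: 5, 12, 19, 26 — the last one ≤ 30 is the 26th.

2003-11-26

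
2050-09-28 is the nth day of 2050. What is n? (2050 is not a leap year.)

Days in months before September: 31 + 28 + 31 + 30 + 31 + 30 + 31 + 31 = 243.
Plus 28 days into September → day 271.

271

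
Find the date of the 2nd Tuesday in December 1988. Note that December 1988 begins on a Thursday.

13 December 1988

December 1988 begins on a Thursday, so the first Tuesday is December 6 (5 days later).
The 2nd Tuesday is 1 weeks later: 6 + 7 = 13.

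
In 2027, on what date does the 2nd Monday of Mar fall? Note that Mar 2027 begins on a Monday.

Mar 2027 begins on a Monday, so the first Monday is Mar 1.
The 2nd Monday is 1 weeks later: 1 + 7 = 8.

Mar 8, 2027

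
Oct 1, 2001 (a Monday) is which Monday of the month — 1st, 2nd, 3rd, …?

Day 1 falls in week ⌈1/7⌉ of the month.
Days 1–7 hold the 1st Monday, 8–14 the 2nd, 15–21 the 3rd, 22–28 the 4th, 29–31 the 5th.
1 is in the range for the 1st.

1st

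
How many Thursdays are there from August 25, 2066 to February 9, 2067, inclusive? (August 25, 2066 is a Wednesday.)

August 25, 2066 is a Wednesday; the first Thursday on or after it is August 26, 2066 (1 day later).
From August 26, 2066 to February 9, 2067: 5 + 30 + 31 + 30 + 31 + 31 + 9 = 167 days (rest of August, September, October, November, December, January, February).
167 ÷ 7 = 23 full weeks with remainder 6, so 23 more Thursdays after the first → 24.

24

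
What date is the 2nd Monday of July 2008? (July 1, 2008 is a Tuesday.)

July 2008 begins on a Tuesday, so the first Monday is July 7 (6 days later).
The 2nd Monday is 1 weeks later: 7 + 7 = 14.

July 14, 2008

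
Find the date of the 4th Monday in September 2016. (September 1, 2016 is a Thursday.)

2016-09-26

September 2016 begins on a Thursday, so the first Monday is September 5 (4 days later).
The 4th Monday is 3 weeks later: 5 + 21 = 26.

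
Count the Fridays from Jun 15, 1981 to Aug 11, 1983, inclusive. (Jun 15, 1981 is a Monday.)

112

Jun 15, 1981 is a Monday; the first Friday on or after it is Jun 19, 1981 (4 days later).
From Jun 19, 1981 to Aug 11, 1983: 195 + 365 + 223 = 783 days (rest of 1981, 1982, to Aug 11, 1983 in 1983).
783 ÷ 7 = 111 full weeks with remainder 6, so 111 more Fridays after the first → 112.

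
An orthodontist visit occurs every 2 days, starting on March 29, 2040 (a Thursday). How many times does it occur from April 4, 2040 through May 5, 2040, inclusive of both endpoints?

16

Occurrences land 2·i days after March 29, 2040 for i = 0, 1, 2, …
April 4, 2040 is 6 days after the start; 6 ÷ 2 = 3 remainder 0. First occurrence in the window: #4 on April 4, 2040 (3×2 = 6 days in).
May 5, 2040 is 37 days after the start; 37 ÷ 2 = 18 remainder 1. Last occurrence in the window: #19 on May 4, 2040.
Occurrences #4 through #19: 16 in total.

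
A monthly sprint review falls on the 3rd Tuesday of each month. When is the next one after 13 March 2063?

March 2063 starts on a Thursday; its first Tuesday is the 6th, so the 3rd Tuesday is the 20th — 20 March 2063.
20 March 2063 is after 13 March 2063, so that is the next one.

20 March 2063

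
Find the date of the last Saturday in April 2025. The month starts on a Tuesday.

2025-04-26

April 2025 begins on a Tuesday, so the first Saturday is April 5 (4 days later).
April 2025 has 30 days. Adding weeks: 5, 12, 19, 26 — the last one ≤ 30 is the 26th.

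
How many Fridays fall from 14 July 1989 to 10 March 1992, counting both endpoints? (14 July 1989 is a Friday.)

14 July 1989 is a Friday; the first Friday on or after it is 14 July 1989.
From 14 July 1989 to 10 March 1992: 170 + 365 + 365 + 70 = 970 days (rest of 1989, 1990, 1991, to 10 March 1992 in 1992).
970 ÷ 7 = 138 full weeks with remainder 4, so 138 more Fridays after the first → 139.

139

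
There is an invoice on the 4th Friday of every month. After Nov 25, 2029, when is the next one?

Nov 2029 starts on a Thursday; its first Friday is the 2nd, so the 4th Friday is the 23rd — Nov 23, 2029.
That is not after Nov 25, 2029, so look at Dec 2029.
Dec 2029 starts on a Saturday; its first Friday is the 7th, so the 4th Friday is the 28th — Dec 28, 2029.

Dec 28, 2029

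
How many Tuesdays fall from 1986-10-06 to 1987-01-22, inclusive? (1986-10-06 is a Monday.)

1986-10-06 is a Monday; the first Tuesday on or after it is 1986-10-07 (1 day later).
From 1986-10-07 to 1987-01-22: 24 + 30 + 31 + 22 = 107 days (rest of October, November, December, January).
107 ÷ 7 = 15 full weeks with remainder 2, so 15 more Tuesdays after the first → 16.

16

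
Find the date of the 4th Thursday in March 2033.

The first Thursday of March 2033 is March 3.
The 4th Thursday is 3 weeks later: 3 + 21 = 24.

March 24, 2033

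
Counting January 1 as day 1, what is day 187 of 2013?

Jul 6, 2013

Jan has 31 days (187 − 31 = 156 remain).
Feb has 28 days (156 − 28 = 128 remain).
Mar has 31 days (128 − 31 = 97 remain).
Apr has 30 days (97 − 30 = 67 remain).
May has 31 days (67 − 31 = 36 remain).
Jun has 30 days (36 − 30 = 6 remain).
6 into Jul → Jul 6.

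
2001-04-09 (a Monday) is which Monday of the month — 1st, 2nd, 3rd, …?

2nd

Day 9 falls in week ⌈9/7⌉ of the month.
Days 1–7 hold the 1st Monday, 8–14 the 2nd, 15–21 the 3rd, 22–28 the 4th, 29–31 the 5th.
9 is in the range for the 2nd.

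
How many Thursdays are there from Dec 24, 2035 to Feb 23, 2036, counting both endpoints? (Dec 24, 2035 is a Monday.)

9

Dec 24, 2035 is a Monday; the first Thursday on or after it is Dec 27, 2035 (3 days later).
From Dec 27, 2035 to Feb 23, 2036: 4 + 31 + 23 = 58 days (rest of Dec, Jan, Feb).
58 ÷ 7 = 8 full weeks with remainder 2, so 8 more Thursdays after the first → 9.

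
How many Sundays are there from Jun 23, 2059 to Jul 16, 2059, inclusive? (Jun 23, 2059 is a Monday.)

3

Jun 23, 2059 is a Monday; the first Sunday on or after it is Jun 29, 2059 (6 days later).
From Jun 29, 2059 to Jul 16, 2059: 1 + 16 = 17 days (rest of Jun, Jul).
17 ÷ 7 = 2 full weeks with remainder 3, so 2 more Sundays after the first → 3.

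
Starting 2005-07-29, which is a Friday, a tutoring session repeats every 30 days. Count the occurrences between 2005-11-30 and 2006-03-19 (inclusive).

3

Occurrences land 30·i days after 2005-07-29 for i = 0, 1, 2, …
2005-11-30 is 124 days after the start; 124 ÷ 30 = 4 remainder 4; since the remainder is 4, round up to i = 5. First occurrence in the window: #6 on 2005-12-26 (5×30 = 150 days in).
2006-03-19 is 233 days after the start; 233 ÷ 30 = 7 remainder 23. Last occurrence in the window: #8 on 2006-02-24.
Occurrences #6 through #8: 3 in total.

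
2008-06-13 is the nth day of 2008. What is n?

Days in months before June: 31 + 29 + 31 + 30 + 31 = 152.
Plus 13 days into June → day 165.

165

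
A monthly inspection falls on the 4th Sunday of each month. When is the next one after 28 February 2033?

February 2033 starts on a Tuesday; its first Sunday is the 6th, so the 4th Sunday is the 27th — 27 February 2033.
That is not after 28 February 2033, so look at March 2033.
March 2033 starts on a Tuesday; its first Sunday is the 6th, so the 4th Sunday is the 27th — 27 March 2033.

27 March 2033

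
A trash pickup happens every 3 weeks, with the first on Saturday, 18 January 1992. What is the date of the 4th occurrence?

The 4th occurrence is 3 intervals after the first: 3 × 21 = 63 days after 18 January 1992.
January has 31 days — 13 days to the end of January leaves 50.
February has 29 days (21 left).
21 days into March → 21 March 1992.

21 March 1992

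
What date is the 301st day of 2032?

January has 31 days (301 − 31 = 270 remain).
February has 29 days (270 − 29 = 241 remain).
March has 31 days (241 − 31 = 210 remain).
April has 30 days (210 − 30 = 180 remain).
May has 31 days (180 − 31 = 149 remain).
June has 30 days (149 − 30 = 119 remain).
July has 31 days (119 − 31 = 88 remain).
August has 31 days (88 − 31 = 57 remain).
September has 30 days (57 − 30 = 27 remain).
27 into October → October 27.

October 27, 2032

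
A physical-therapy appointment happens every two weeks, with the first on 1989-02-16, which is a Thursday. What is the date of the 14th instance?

1989-08-17

The 14th occurrence is 13 intervals after the first: 13 × 14 = 182 days after 1989-02-16.
February has 28 days — 12 days to the end of February leaves 170.
March has 31 days (139 left).
April has 30 days (109 left).
May has 31 days (78 left).
June has 30 days (48 left).
July has 31 days (17 left).
17 days into August → 1989-08-17.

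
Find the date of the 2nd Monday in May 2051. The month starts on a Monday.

May 8, 2051

May 2051 begins on a Monday, so the first Monday is May 1.
The 2nd Monday is 1 weeks later: 1 + 7 = 8.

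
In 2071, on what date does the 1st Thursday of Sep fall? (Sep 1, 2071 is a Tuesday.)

Sep 3, 2071

Sep 2071 begins on a Tuesday, so the first Thursday is Sep 3 (2 days later).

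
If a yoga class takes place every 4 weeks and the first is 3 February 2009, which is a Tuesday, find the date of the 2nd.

The 2nd occurrence is 1 interval after the first: 1 × 28 = 28 days after 3 February 2009.
February has 28 days — 25 days to the end of February leaves 3.
3 days into March → 3 March 2009.

3 March 2009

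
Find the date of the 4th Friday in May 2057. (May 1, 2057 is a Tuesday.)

May 25, 2057

May 2057 begins on a Tuesday, so the first Friday is May 4 (3 days later).
The 4th Friday is 3 weeks later: 4 + 21 = 25.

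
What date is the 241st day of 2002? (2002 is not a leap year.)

Jan has 31 days (241 − 31 = 210 remain).
Feb has 28 days (210 − 28 = 182 remain).
Mar has 31 days (182 − 31 = 151 remain).
Apr has 30 days (151 − 30 = 121 remain).
May has 31 days (121 − 31 = 90 remain).
Jun has 30 days (90 − 30 = 60 remain).
Jul has 31 days (60 − 31 = 29 remain).
29 into Aug → Aug 29.

Aug 29, 2002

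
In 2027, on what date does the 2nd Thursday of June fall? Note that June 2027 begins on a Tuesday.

June 2027 begins on a Tuesday, so the first Thursday is June 3 (2 days later).
The 2nd Thursday is 1 weeks later: 3 + 7 = 10.

2027-06-10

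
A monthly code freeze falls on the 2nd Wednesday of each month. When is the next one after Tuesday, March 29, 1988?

March 1988 starts on a Tuesday; its first Wednesday is the 2nd, so the 2nd Wednesday is the 9th — March 9, 1988.
That is not after March 29, 1988, so look at April 1988.
April 1988 starts on a Friday; its first Wednesday is the 6th, so the 2nd Wednesday is the 13th — April 13, 1988.

April 13, 1988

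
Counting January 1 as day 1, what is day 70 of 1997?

1997-03-11

January has 31 days (70 − 31 = 39 remain).
February has 28 days (39 − 28 = 11 remain).
11 into March → March 11.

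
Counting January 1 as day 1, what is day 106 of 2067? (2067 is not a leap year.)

2067-04-16

January has 31 days (106 − 31 = 75 remain).
February has 28 days (75 − 28 = 47 remain).
March has 31 days (47 − 31 = 16 remain).
16 into April → April 16.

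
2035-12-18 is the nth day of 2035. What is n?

Days in months before December: 31 + 28 + 31 + 30 + 31 + 30 + 31 + 31 + 30 + 31 + 30 = 334.
Plus 18 days into December → day 352.

352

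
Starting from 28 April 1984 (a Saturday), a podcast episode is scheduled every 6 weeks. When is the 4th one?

1 September 1984

The 4th occurrence is 3 intervals after the first: 3 × 42 = 126 days after 28 April 1984.
April has 30 days — 2 days to the end of April leaves 124.
May has 31 days (93 left).
June has 30 days (63 left).
July has 31 days (32 left).
August has 31 days (1 left).
1 day into September → 1 September 1984.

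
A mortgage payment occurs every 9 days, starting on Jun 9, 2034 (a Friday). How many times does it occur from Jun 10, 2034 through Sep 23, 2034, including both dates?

11

Occurrences land 9·i days after Jun 9, 2034 for i = 0, 1, 2, …
Jun 10, 2034 is 1 day after the start; 1 ÷ 9 = 0 remainder 1; since the remainder is 1, round up to i = 1. First occurrence in the window: #2 on Jun 18, 2034 (1×9 = 9 days in).
Sep 23, 2034 is 106 days after the start; 106 ÷ 9 = 11 remainder 7. Last occurrence in the window: #12 on Sep 16, 2034.
Occurrences #2 through #12: 11 in total.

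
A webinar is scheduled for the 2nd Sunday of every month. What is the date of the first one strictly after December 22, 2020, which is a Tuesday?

January 10, 2021

December 2020 starts on a Tuesday; its first Sunday is the 6th, so the 2nd Sunday is the 13th — December 13, 2020.
That is not after December 22, 2020, so look at January 2021.
January 2021 starts on a Friday; its first Sunday is the 3rd, so the 2nd Sunday is the 10th — January 10, 2021.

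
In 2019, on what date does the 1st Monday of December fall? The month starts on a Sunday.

December 2019 begins on a Sunday, so the first Monday is December 2 (1 day later).

December 2, 2019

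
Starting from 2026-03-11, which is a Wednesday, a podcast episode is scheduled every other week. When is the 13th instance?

2026-08-26

The 13th occurrence is 12 intervals after the first: 12 × 14 = 168 days after 2026-03-11.
March has 31 days — 20 days to the end of March leaves 148.
April has 30 days (118 left).
May has 31 days (87 left).
June has 30 days (57 left).
July has 31 days (26 left).
26 days into August → 2026-08-26.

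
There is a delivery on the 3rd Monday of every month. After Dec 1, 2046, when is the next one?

Dec 17, 2046

Dec 2046 starts on a Saturday; its first Monday is the 3rd, so the 3rd Monday is the 17th — Dec 17, 2046.
Dec 17, 2046 is after Dec 1, 2046, so that is the next one.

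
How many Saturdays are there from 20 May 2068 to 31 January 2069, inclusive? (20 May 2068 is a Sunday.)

36

20 May 2068 is a Sunday; the first Saturday on or after it is 26 May 2068 (6 days later).
From 26 May 2068 to 31 January 2069: 5 + 30 + 31 + 31 + 30 + 31 + 30 + 31 + 31 = 250 days (rest of May, June, July, August, September, October, November, December, January).
250 ÷ 7 = 35 full weeks with remainder 5, so 35 more Saturdays after the first → 36.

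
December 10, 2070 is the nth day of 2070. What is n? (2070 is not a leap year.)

344

Days in months before December: 31 + 28 + 31 + 30 + 31 + 30 + 31 + 31 + 30 + 31 + 30 = 334.
Plus 10 days into December → day 344.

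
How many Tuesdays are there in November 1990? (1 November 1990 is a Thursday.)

4

1 November 1990 is a Thursday; the first Tuesday on or after it is 6 November 1990 (5 days later).
From 6 November 1990 to 30 November 1990 is 30 − 6 = 24 days.
24 ÷ 7 = 3 full weeks with remainder 3, so 3 more Tuesdays after the first → 4.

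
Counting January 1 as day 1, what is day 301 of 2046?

28 October 2046

January has 31 days (301 − 31 = 270 remain).
February has 28 days (270 − 28 = 242 remain).
March has 31 days (242 − 31 = 211 remain).
April has 30 days (211 − 30 = 181 remain).
May has 31 days (181 − 31 = 150 remain).
June has 30 days (150 − 30 = 120 remain).
July has 31 days (120 − 31 = 89 remain).
August has 31 days (89 − 31 = 58 remain).
September has 30 days (58 − 30 = 28 remain).
28 into October → October 28.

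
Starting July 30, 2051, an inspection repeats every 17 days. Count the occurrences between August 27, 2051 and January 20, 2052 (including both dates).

9

Occurrences land 17·i days after July 30, 2051 for i = 0, 1, 2, …
August 27, 2051 is 28 days after the start; 28 ÷ 17 = 1 remainder 11; since the remainder is 11, round up to i = 2. First occurrence in the window: #3 on September 2, 2051 (2×17 = 34 days in).
January 20, 2052 is 174 days after the start; 174 ÷ 17 = 10 remainder 4. Last occurrence in the window: #11 on January 16, 2052.
Occurrences #3 through #11: 9 in total.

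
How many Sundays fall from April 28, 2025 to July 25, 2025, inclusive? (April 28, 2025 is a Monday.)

12

April 28, 2025 is a Monday; the first Sunday on or after it is May 4, 2025 (6 days later).
From May 4, 2025 to July 25, 2025: 27 + 30 + 25 = 82 days (rest of May, June, July).
82 ÷ 7 = 11 full weeks with remainder 5, so 11 more Sundays after the first → 12.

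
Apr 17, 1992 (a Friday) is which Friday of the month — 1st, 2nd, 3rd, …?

Day 17 falls in week ⌈17/7⌉ of the month.
Days 1–7 hold the 1st Friday, 8–14 the 2nd, 15–21 the 3rd, 22–28 the 4th, 29–31 the 5th.
17 is in the range for the 3rd.

3rd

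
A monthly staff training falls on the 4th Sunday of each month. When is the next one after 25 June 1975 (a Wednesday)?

June 1975 starts on a Sunday; its first Sunday is the 1st, so the 4th Sunday is the 22nd — 22 June 1975.
That is not after 25 June 1975, so look at July 1975.
July 1975 starts on a Tuesday; its first Sunday is the 6th, so the 4th Sunday is the 27th — 27 July 1975.

27 July 1975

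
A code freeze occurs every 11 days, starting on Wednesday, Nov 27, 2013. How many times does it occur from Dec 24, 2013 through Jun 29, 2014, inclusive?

Occurrences land 11·i days after Nov 27, 2013 for i = 0, 1, 2, …
Dec 24, 2013 is 27 days after the start; 27 ÷ 11 = 2 remainder 5; since the remainder is 5, round up to i = 3. First occurrence in the window: #4 on Dec 30, 2013 (3×11 = 33 days in).
Jun 29, 2014 is 214 days after the start; 214 ÷ 11 = 19 remainder 5. Last occurrence in the window: #20 on Jun 24, 2014.
Occurrences #4 through #20: 17 in total.

17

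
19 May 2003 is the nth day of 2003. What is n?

Days in months before May: 31 + 28 + 31 + 30 = 120.
Plus 19 days into May → day 139.

139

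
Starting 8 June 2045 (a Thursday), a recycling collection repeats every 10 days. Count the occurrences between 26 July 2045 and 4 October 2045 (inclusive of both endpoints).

Occurrences land 10·i days after 8 June 2045 for i = 0, 1, 2, …
26 July 2045 is 48 days after the start; 48 ÷ 10 = 4 remainder 8; since the remainder is 8, round up to i = 5. First occurrence in the window: #6 on 28 July 2045 (5×10 = 50 days in).
4 October 2045 is 118 days after the start; 118 ÷ 10 = 11 remainder 8. Last occurrence in the window: #12 on 26 September 2045.
Occurrences #6 through #12: 7 in total.

7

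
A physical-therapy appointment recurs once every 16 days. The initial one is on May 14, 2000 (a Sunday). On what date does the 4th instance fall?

The 4th occurrence is 3 intervals after the first: 3 × 16 = 48 days after May 14, 2000.
May has 31 days — 17 days to the end of May leaves 31.
Jun has 30 days (1 left).
1 day into Jul → Jul 1, 2000.

Jul 1, 2000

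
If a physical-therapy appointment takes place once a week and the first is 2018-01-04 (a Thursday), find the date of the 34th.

The 34th occurrence is 33 intervals after the first: 33 × 7 = 231 days after 2018-01-04.
January has 31 days — 27 days to the end of January leaves 204.
February has 28 days (176 left).
March has 31 days (145 left).
April has 30 days (115 left).
May has 31 days (84 left).
June has 30 days (54 left).
July has 31 days (23 left).
23 days into August → 2018-08-23.

2018-08-23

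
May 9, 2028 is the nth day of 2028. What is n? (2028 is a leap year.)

Days in months before May: 31 + 29 + 31 + 30 = 121.
Plus 9 days into May → day 130.

130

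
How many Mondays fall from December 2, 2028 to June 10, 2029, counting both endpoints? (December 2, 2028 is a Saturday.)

December 2, 2028 is a Saturday; the first Monday on or after it is December 4, 2028 (2 days later).
From December 4, 2028 to June 10, 2029: 27 + 31 + 28 + 31 + 30 + 31 + 10 = 188 days (rest of December, January, February, March, April, May, June).
188 ÷ 7 = 26 full weeks with remainder 6, so 26 more Mondays after the first → 27.

27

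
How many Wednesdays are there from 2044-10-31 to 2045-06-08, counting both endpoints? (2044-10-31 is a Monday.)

32

2044-10-31 is a Monday; the first Wednesday on or after it is 2044-11-02 (2 days later).
From 2044-11-02 to 2045-06-08: 28 + 31 + 31 + 28 + 31 + 30 + 31 + 8 = 218 days (rest of November, December, January, February, March, April, May, June).
218 ÷ 7 = 31 full weeks with remainder 1, so 31 more Wednesdays after the first → 32.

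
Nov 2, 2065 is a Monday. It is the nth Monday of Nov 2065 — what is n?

Day 2 falls in week ⌈2/7⌉ of the month.
Days 1–7 hold the 1st Monday, 8–14 the 2nd, 15–21 the 3rd, 22–28 the 4th, 29–31 the 5th.
2 is in the range for the 1st.

1st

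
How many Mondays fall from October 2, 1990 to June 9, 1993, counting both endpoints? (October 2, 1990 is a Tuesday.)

140

October 2, 1990 is a Tuesday; the first Monday on or after it is October 8, 1990 (6 days later).
From October 8, 1990 to June 9, 1993: 84 + 365 + 366 + 160 = 975 days (rest of 1990, 1991, 1992, to June 9, 1993 in 1993).
975 ÷ 7 = 139 full weeks with remainder 2, so 139 more Mondays after the first → 140.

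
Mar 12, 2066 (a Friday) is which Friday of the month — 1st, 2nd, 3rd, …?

2nd

Day 12 falls in week ⌈12/7⌉ of the month.
Days 1–7 hold the 1st Friday, 8–14 the 2nd, 15–21 the 3rd, 22–28 the 4th, 29–31 the 5th.
12 is in the range for the 2nd.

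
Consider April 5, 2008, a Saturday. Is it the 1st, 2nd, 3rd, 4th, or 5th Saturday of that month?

Day 5 falls in week ⌈5/7⌉ of the month.
Days 1–7 hold the 1st Saturday, 8–14 the 2nd, 15–21 the 3rd, 22–28 the 4th, 29–31 the 5th.
5 is in the range for the 1st.

1st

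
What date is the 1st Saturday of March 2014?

March 1, 2014

March 2014 begins on a Saturday, so the first Saturday is March 1.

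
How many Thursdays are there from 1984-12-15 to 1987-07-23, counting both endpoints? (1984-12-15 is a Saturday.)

136

1984-12-15 is a Saturday; the first Thursday on or after it is 1984-12-20 (5 days later).
From 1984-12-20 to 1987-07-23: 11 + 365 + 365 + 204 = 945 days (rest of 1984, 1985, 1986, to 1987-07-23 in 1987).
945 ÷ 7 = 135 full weeks with remainder 0, so 135 more Thursdays after the first → 136.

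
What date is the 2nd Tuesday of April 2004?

13 April 2004

April 2004 begins on a Thursday, so the first Tuesday is April 6 (5 days later).
The 2nd Tuesday is 1 weeks later: 6 + 7 = 13.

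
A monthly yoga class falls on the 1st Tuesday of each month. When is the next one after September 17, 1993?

October 5, 1993

September 1993 starts on a Wednesday, so its 1st Tuesday is September 7, 1993 (6 days in).
That is not after September 17, 1993, so look at October 1993.
October 1993 starts on a Friday, so its 1st Tuesday is October 5, 1993 (4 days in).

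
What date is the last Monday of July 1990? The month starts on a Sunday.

July 1990 begins on a Sunday, so the first Monday is July 2 (1 day later).
July 1990 has 31 days. Adding weeks: 2, 9, 16, 23, 30 — the last one ≤ 31 is the 30th.

1990-07-30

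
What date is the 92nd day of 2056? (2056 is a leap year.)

2056-04-01

January has 31 days (92 − 31 = 61 remain).
February has 29 days (61 − 29 = 32 remain).
March has 31 days (32 − 31 = 1 remain).
1 into April → April 1.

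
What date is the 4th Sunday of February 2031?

February 2031 begins on a Saturday, so the first Sunday is February 2 (1 day later).
The 4th Sunday is 3 weeks later: 2 + 21 = 23.

February 23, 2031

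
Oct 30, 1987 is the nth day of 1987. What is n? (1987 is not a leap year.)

303

Days in months before Oct: 31 + 28 + 31 + 30 + 31 + 30 + 31 + 31 + 30 = 273.
Plus 30 days into Oct → day 303.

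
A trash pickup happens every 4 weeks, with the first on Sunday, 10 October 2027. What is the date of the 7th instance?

26 March 2028

The 7th occurrence is 6 intervals after the first: 6 × 28 = 168 days after 10 October 2027.
October has 31 days — 21 days to the end of October leaves 147.
November has 30 days (117 left).
December has 31 days (86 left).
January has 31 days (55 left).
February has 29 days (26 left).
26 days into March → 26 March 2028.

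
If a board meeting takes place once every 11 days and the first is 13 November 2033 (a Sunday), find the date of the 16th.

27 April 2034

The 16th occurrence is 15 intervals after the first: 15 × 11 = 165 days after 13 November 2033.
November has 30 days — 17 days to the end of November leaves 148.
December has 31 days (117 left).
January has 31 days (86 left).
February has 28 days (58 left).
March has 31 days (27 left).
27 days into April → 27 April 2034.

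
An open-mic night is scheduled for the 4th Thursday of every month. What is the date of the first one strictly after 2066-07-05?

2066-07-22

July 2066 starts on a Thursday; its first Thursday is the 1st, so the 4th Thursday is the 22nd — 2066-07-22.
2066-07-22 is after 2066-07-05, so that is the next one.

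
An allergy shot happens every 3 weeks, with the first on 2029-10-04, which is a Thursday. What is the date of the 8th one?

The 8th occurrence is 7 intervals after the first: 7 × 21 = 147 days after 2029-10-04.
October has 31 days — 27 days to the end of October leaves 120.
November has 30 days (90 left).
December has 31 days (59 left).
January has 31 days (28 left).
28 days into February → 2030-02-28.

2030-02-28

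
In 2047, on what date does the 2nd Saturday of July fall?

July 2047 begins on a Monday, so the first Saturday is July 6 (5 days later).
The 2nd Saturday is 1 weeks later: 6 + 7 = 13.

13 July 2047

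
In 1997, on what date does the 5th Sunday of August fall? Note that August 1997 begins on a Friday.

August 31, 1997

August 1997 begins on a Friday, so the first Sunday is August 3 (2 days later).
The 5th Sunday is 4 weeks later: 3 + 28 = 31.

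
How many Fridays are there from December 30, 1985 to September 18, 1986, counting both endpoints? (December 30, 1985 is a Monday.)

37

December 30, 1985 is a Monday; the first Friday on or after it is January 3, 1986 (4 days later).
From January 3, 1986 to September 18, 1986: 28 + 28 + 31 + 30 + 31 + 30 + 31 + 31 + 18 = 258 days (rest of January, February, March, April, May, June, July, August, September).
258 ÷ 7 = 36 full weeks with remainder 6, so 36 more Fridays after the first → 37.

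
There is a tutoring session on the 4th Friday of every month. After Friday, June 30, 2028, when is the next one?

July 28, 2028

June 2028 starts on a Thursday; its first Friday is the 2nd, so the 4th Friday is the 23rd — June 23, 2028.
That is not after June 30, 2028, so look at July 2028.
July 2028 starts on a Saturday; its first Friday is the 7th, so the 4th Friday is the 28th — July 28, 2028.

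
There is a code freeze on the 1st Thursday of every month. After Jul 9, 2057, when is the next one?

Aug 2, 2057

Jul 2057 starts on a Sunday, so its 1st Thursday is Jul 5, 2057 (4 days in).
That is not after Jul 9, 2057, so look at Aug 2057.
Aug 2057 starts on a Wednesday, so its 1st Thursday is Aug 2, 2057 (1 day in).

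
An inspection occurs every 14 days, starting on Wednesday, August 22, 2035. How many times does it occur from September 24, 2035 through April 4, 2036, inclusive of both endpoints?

Occurrences land 14·i days after August 22, 2035 for i = 0, 1, 2, …
September 24, 2035 is 33 days after the start; 33 ÷ 14 = 2 remainder 5; since the remainder is 5, round up to i = 3. First occurrence in the window: #4 on October 3, 2035 (3×14 = 42 days in).
April 4, 2036 is 226 days after the start; 226 ÷ 14 = 16 remainder 2. Last occurrence in the window: #17 on April 2, 2036.
Occurrences #4 through #17: 14 in total.

14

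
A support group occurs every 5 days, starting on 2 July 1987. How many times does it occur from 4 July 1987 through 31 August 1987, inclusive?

Occurrences land 5·i days after 2 July 1987 for i = 0, 1, 2, …
4 July 1987 is 2 days after the start; 2 ÷ 5 = 0 remainder 2; since the remainder is 2, round up to i = 1. First occurrence in the window: #2 on 7 July 1987 (1×5 = 5 days in).
31 August 1987 is 60 days after the start; 60 ÷ 5 = 12 remainder 0. Last occurrence in the window: #13 on 31 August 1987.
Occurrences #2 through #13: 12 in total.

12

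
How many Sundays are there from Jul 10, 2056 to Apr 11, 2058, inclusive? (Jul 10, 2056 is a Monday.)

Jul 10, 2056 is a Monday; the first Sunday on or after it is Jul 16, 2056 (6 days later).
From Jul 16, 2056 to Apr 11, 2058: 168 + 365 + 101 = 634 days (rest of 2056, 2057, to Apr 11, 2058 in 2058).
634 ÷ 7 = 90 full weeks with remainder 4, so 90 more Sundays after the first → 91.

91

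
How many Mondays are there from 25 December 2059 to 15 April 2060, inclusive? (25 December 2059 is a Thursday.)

25 December 2059 is a Thursday; the first Monday on or after it is 29 December 2059 (4 days later).
From 29 December 2059 to 15 April 2060: 2 + 31 + 29 + 31 + 15 = 108 days (rest of December, January, February, March, April).
108 ÷ 7 = 15 full weeks with remainder 3, so 15 more Mondays after the first → 16.

16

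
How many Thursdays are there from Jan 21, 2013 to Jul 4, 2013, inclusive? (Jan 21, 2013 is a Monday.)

24

Jan 21, 2013 is a Monday; the first Thursday on or after it is Jan 24, 2013 (3 days later).
From Jan 24, 2013 to Jul 4, 2013: 7 + 28 + 31 + 30 + 31 + 30 + 4 = 161 days (rest of Jan, Feb, Mar, Apr, May, Jun, Jul).
161 ÷ 7 = 23 full weeks with remainder 0, so 23 more Thursdays after the first → 24.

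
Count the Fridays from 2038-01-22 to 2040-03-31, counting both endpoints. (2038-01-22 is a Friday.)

2038-01-22 is a Friday; the first Friday on or after it is 2038-01-22.
From 2038-01-22 to 2040-03-31: 343 + 365 + 91 = 799 days (rest of 2038, 2039, to 2040-03-31 in 2040).
799 ÷ 7 = 114 full weeks with remainder 1, so 114 more Fridays after the first → 115.

115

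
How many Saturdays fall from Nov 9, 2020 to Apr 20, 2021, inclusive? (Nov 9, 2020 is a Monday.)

23

Nov 9, 2020 is a Monday; the first Saturday on or after it is Nov 14, 2020 (5 days later).
From Nov 14, 2020 to Apr 20, 2021: 16 + 31 + 31 + 28 + 31 + 20 = 157 days (rest of Nov, Dec, Jan, Feb, Mar, Apr).
157 ÷ 7 = 22 full weeks with remainder 3, so 22 more Saturdays after the first → 23.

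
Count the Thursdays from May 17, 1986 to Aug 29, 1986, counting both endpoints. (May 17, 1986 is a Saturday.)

15

May 17, 1986 is a Saturday; the first Thursday on or after it is May 22, 1986 (5 days later).
From May 22, 1986 to Aug 29, 1986: 9 + 30 + 31 + 29 = 99 days (rest of May, Jun, Jul, Aug).
99 ÷ 7 = 14 full weeks with remainder 1, so 14 more Thursdays after the first → 15.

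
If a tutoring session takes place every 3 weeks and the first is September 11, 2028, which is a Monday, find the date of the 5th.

The 5th occurrence is 4 intervals after the first: 4 × 21 = 84 days after September 11, 2028.
September has 30 days — 19 days to the end of September leaves 65.
October has 31 days (34 left).
November has 30 days (4 left).
4 days into December → December 4, 2028.

December 4, 2028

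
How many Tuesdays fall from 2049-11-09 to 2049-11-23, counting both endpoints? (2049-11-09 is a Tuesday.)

2049-11-09 is a Tuesday; the first Tuesday on or after it is 2049-11-09.
From 2049-11-09 to 2049-11-23 is 23 − 9 = 14 days.
14 ÷ 7 = 2 full weeks with remainder 0, so 2 more Tuesdays after the first → 3.

3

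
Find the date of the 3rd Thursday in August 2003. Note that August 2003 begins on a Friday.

August 21, 2003

August 2003 begins on a Friday, so the first Thursday is August 7 (6 days later).
The 3rd Thursday is 2 weeks later: 7 + 14 = 21.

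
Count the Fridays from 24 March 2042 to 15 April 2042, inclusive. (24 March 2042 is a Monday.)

3

24 March 2042 is a Monday; the first Friday on or after it is 28 March 2042 (4 days later).
From 28 March 2042 to 15 April 2042: 3 + 15 = 18 days (rest of March, April).
18 ÷ 7 = 2 full weeks with remainder 4, so 2 more Fridays after the first → 3.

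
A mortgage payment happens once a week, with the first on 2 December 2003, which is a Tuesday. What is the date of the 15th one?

The 15th occurrence is 14 intervals after the first: 14 × 7 = 98 days after 2 December 2003.
December has 31 days — 29 days to the end of December leaves 69.
January has 31 days (38 left).
February has 29 days (9 left).
9 days into March → 9 March 2004.

9 March 2004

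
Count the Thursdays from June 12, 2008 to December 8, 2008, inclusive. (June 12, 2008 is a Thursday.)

June 12, 2008 is a Thursday; the first Thursday on or after it is June 12, 2008.
From June 12, 2008 to December 8, 2008: 18 + 31 + 31 + 30 + 31 + 30 + 8 = 179 days (rest of June, July, August, September, October, November, December).
179 ÷ 7 = 25 full weeks with remainder 4, so 25 more Thursdays after the first → 26.

26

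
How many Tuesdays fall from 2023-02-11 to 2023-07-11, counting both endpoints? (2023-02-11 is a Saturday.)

2023-02-11 is a Saturday; the first Tuesday on or after it is 2023-02-14 (3 days later).
From 2023-02-14 to 2023-07-11: 14 + 31 + 30 + 31 + 30 + 11 = 147 days (rest of February, March, April, May, June, July).
147 ÷ 7 = 21 full weeks with remainder 0, so 21 more Tuesdays after the first → 22.

22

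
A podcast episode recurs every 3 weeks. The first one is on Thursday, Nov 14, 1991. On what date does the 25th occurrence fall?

The 25th occurrence is 24 intervals after the first: 24 × 21 = 504 days after Nov 14, 1991.
Nov has 30 days — 16 days to the end of Nov leaves 488.
From end of Nov to end of 1991 is 31 days (457 left).
1992 has 366 days (91 left).
Jan has 31 days (60 left).
Feb has 28 days (32 left).
Mar has 31 days (1 left).
1 day into Apr → Apr 1, 1993.

Apr 1, 1993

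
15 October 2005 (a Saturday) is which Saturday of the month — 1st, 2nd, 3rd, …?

Day 15 falls in week ⌈15/7⌉ of the month.
Days 1–7 hold the 1st Saturday, 8–14 the 2nd, 15–21 the 3rd, 22–28 the 4th, 29–31 the 5th.
15 is in the range for the 3rd.

3rd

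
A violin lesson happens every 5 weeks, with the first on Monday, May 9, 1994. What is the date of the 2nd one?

The 2nd occurrence is 1 interval after the first: 1 × 35 = 35 days after May 9, 1994.
May has 31 days — 22 days to the end of May leaves 13.
13 days into Jun → Jun 13, 1994.

Jun 13, 1994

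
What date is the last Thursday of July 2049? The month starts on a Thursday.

July 2049 begins on a Thursday, so the first Thursday is July 1.
July 2049 has 31 days. Adding weeks: 1, 8, 15, 22, 29 — the last one ≤ 31 is the 29th.

2049-07-29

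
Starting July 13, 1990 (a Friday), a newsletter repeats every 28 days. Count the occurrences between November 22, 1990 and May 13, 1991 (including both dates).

6

Occurrences land 28·i days after July 13, 1990 for i = 0, 1, 2, …
November 22, 1990 is 132 days after the start; 132 ÷ 28 = 4 remainder 20; since the remainder is 20, round up to i = 5. First occurrence in the window: #6 on November 30, 1990 (5×28 = 140 days in).
May 13, 1991 is 304 days after the start; 304 ÷ 28 = 10 remainder 24. Last occurrence in the window: #11 on April 19, 1991.
Occurrences #6 through #11: 6 in total.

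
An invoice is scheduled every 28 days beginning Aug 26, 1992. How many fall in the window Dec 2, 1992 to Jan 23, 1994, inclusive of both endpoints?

Occurrences land 28·i days after Aug 26, 1992 for i = 0, 1, 2, …
Dec 2, 1992 is 98 days after the start; 98 ÷ 28 = 3 remainder 14; since the remainder is 14, round up to i = 4. First occurrence in the window: #5 on Dec 16, 1992 (4×28 = 112 days in).
Jan 23, 1994 is 515 days after the start; 515 ÷ 28 = 18 remainder 11. Last occurrence in the window: #19 on Jan 12, 1994.
Occurrences #5 through #19: 15 in total.

15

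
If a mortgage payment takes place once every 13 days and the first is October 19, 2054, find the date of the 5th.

The 5th occurrence is 4 intervals after the first: 4 × 13 = 52 days after October 19, 2054.
October has 31 days — 12 days to the end of October leaves 40.
November has 30 days (10 left).
10 days into December → December 10, 2054.

December 10, 2054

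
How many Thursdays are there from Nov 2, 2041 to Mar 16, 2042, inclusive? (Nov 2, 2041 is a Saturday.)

Nov 2, 2041 is a Saturday; the first Thursday on or after it is Nov 7, 2041 (5 days later).
From Nov 7, 2041 to Mar 16, 2042: 23 + 31 + 31 + 28 + 16 = 129 days (rest of Nov, Dec, Jan, Feb, Mar).
129 ÷ 7 = 18 full weeks with remainder 3, so 18 more Thursdays after the first → 19.

19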